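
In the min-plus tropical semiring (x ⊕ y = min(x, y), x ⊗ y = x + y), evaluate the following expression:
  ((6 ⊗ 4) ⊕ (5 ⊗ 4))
((6 ⊗ 4) ⊕ (5 ⊗ 4)) = 9

Expand innermost to outermost. Recall ⊕ takes the minimum of its arguments and ⊗ takes their sum. Working out the expression ((6 ⊗ 4) ⊕ (5 ⊗ 4)) gives 9.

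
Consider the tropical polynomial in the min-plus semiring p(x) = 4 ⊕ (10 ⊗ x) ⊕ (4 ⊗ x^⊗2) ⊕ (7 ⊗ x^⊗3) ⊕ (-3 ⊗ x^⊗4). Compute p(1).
p(1) = 1

A tropical monomial a ⊗ x^⊗i evaluates to a + i · x. Evaluating each term at x = 1:
  Term 0 contributes 4 + 0 · 1 = 4
  Term 1 contributes 10 + 1 · 1 = 11
  Term 2 contributes 4 + 2 · 1 = 6
  Term 3 contributes 7 + 3 · 1 = 10
  Term 4 contributes -3 + 4 · 1 = 1
p(1) = ⊕ of these = min[4, 11, 6, 10, 1] = 1.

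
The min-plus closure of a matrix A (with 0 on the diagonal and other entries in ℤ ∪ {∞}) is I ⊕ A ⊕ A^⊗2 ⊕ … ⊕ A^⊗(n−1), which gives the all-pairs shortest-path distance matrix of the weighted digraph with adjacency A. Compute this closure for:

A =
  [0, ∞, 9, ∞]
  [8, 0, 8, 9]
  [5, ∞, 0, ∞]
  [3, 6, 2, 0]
Closure =
  [0, ∞, 9, ∞]
  [8, 0, 8, 9]
  [5, ∞, 0, ∞]
  [3, 6, 2, 0]

This is the Floyd-Warshall all-pairs shortest-path computation. For each intermediate vertex k = 0, 1, …, 3, update dist[i][j] ← min(dist[i][j], dist[i][k] + dist[k][j]). The final matrix gives, for each (i, j), the minimum total weight of any directed path from i to j (possibly empty when i = j).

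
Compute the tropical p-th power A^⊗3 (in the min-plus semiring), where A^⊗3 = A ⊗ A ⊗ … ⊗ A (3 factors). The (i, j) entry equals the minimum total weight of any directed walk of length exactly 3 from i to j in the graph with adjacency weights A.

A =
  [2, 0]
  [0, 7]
A^⊗3 =
  [2, 0]
  [0, 2]

Each entry (A^⊗3)_ij equals the minimum over all length-3 walks i = v_0 → v_1 → … → v_3 = j of Σ_t A[v_t][v_{t+1}]. For example, for (i, j) = (0, 1) we minimise over 4 possible intermediate vertex sequences; the minimum is 0, attained along the walk 0 → 1 → 0 → 1.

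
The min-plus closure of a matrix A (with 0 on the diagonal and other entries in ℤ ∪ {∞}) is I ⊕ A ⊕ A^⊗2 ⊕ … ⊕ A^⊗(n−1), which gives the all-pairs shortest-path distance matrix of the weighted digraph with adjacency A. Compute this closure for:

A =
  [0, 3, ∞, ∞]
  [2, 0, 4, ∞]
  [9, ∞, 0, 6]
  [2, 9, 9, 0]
Closure =
  [0, 3, 7, 13]
  [2, 0, 4, 10]
  [8, 11, 0, 6]
  [2, 5, 9, 0]

This is the Floyd-Warshall all-pairs shortest-path computation. For each intermediate vertex k = 0, 1, …, 3, update dist[i][j] ← min(dist[i][j], dist[i][k] + dist[k][j]). The final matrix gives, for each (i, j), the minimum total weight of any directed path from i to j (possibly empty when i = j).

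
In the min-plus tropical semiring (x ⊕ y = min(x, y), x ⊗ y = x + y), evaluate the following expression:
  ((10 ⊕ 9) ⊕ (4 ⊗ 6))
((10 ⊕ 9) ⊕ (4 ⊗ 6)) = 9

Expand innermost to outermost. Recall ⊕ takes the minimum of its arguments and ⊗ takes their sum. Working out the expression ((10 ⊕ 9) ⊕ (4 ⊗ 6)) gives 9.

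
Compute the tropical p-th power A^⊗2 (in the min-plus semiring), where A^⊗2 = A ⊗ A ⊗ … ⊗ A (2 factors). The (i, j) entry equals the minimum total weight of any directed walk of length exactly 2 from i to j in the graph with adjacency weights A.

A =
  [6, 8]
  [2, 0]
A^⊗2 =
  [10, 8]
  [2, 0]

Each entry (A^⊗2)_ij equals the minimum over all length-2 walks i = v_0 → v_1 → … → v_2 = j of Σ_t A[v_t][v_{t+1}]. For example, for (i, j) = (0, 1) we minimise over 2 possible intermediate vertex sequences; the minimum is 8, attained along the walk 0 → 1 → 1.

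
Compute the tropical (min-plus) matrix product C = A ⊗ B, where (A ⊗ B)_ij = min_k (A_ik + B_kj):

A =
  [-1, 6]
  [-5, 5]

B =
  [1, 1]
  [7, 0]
A ⊗ B =
  [0, 0]
  [-4, -4]

Apply the min-plus product entry-by-entry:
  C[0][0] = min over k of (A[0][0] + B[0][0] = -1 + 1 = 0, A[0][1] + B[1][0] = 6 + 7 = 13) = 0 (attained at k = 0)
  C[0][1] = min over k of (A[0][0] + B[0][1] = -1 + 1 = 0, A[0][1] + B[1][1] = 6 + 0 = 6) = 0 (attained at k = 0)
  C[1][0] = min over k of (A[1][0] + B[0][0] = -5 + 1 = -4, A[1][1] + B[1][0] = 5 + 7 = 12) = -4 (attained at k = 0)
  C[1][1] = min over k of (A[1][0] + B[0][1] = -5 + 1 = -4, A[1][1] + B[1][1] = 5 + 0 = 5) = -4 (attained at k = 0)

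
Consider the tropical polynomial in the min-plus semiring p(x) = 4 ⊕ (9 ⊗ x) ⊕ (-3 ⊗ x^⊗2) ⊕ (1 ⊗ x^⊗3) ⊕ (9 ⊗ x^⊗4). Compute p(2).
p(2) = 1

A tropical monomial a ⊗ x^⊗i evaluates to a + i · x. Evaluating each term at x = 2:
  Term 0 contributes 4 + 0 · 2 = 4
  Term 1 contributes 9 + 1 · 2 = 11
  Term 2 contributes -3 + 2 · 2 = 1
  Term 3 contributes 1 + 3 · 2 = 7
  Term 4 contributes 9 + 4 · 2 = 17
p(2) = ⊕ of these = min[4, 11, 1, 7, 17] = 1.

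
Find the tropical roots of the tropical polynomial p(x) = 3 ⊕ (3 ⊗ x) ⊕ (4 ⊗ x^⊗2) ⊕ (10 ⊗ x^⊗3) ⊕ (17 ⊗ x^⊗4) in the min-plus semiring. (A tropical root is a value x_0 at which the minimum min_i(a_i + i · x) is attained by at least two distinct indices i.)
Roots: {-7, -6, -1, 0}

Each tropical root is a break point of the lower envelope of the lines y = a_i + i · x (there are 5 lines, with slopes 0, 1, ..., 4). Only the lines that attain the minimum somewhere contribute to roots; other lines are dominated. Here the surviving (envelope) indices are i = 4, i = 3, i = 2, i = 1, i = 0.
Intersections between consecutive envelope lines give the roots: for adjacent envelope indices i < j the intersection is x = (a_i − a_j) / (j − i). Reading off the sorted break points: {-7, -6, -1, 0}.
Verification: at each break x_0, at least two indices attain the minimum of min_i(a_i + i · x_0).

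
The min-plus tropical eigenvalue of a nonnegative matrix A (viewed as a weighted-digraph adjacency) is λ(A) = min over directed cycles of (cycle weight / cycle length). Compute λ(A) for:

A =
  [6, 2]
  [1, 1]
λ(A) = 1

Enumerate directed cycles and compute their means (weight / length). Sample:
  cycle 0 → 0: weight = 6, length = 1, mean = 6/1 ≈ 6.000
  cycle 1 → 1: weight = 1, length = 1, mean = 1/1 ≈ 1.000
  cycle 0 → 1 → 0: weight = 3, length = 2, mean = 3/2 ≈ 1.500
  cycle 1 → 0 → 1: weight = 3, length = 2, mean = 3/2 ≈ 1.500
Minimum mean = 1.000, attained e.g. along the cycle 1 → 1 with weight 1 and length 1. So λ(A) = 1/1 = 1.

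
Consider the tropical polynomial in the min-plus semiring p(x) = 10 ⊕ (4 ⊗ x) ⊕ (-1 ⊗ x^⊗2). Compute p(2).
p(2) = 3

A tropical monomial a ⊗ x^⊗i evaluates to a + i · x. Evaluating each term at x = 2:
  Term 0 contributes 10 + 0 · 2 = 10
  Term 1 contributes 4 + 1 · 2 = 6
  Term 2 contributes -1 + 2 · 2 = 3
p(2) = ⊕ of these = min[10, 6, 3] = 3.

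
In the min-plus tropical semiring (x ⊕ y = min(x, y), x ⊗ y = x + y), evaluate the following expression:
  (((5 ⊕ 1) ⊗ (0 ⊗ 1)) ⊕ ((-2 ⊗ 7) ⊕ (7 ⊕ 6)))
(((5 ⊕ 1) ⊗ (0 ⊗ 1)) ⊕ ((-2 ⊗ 7) ⊕ (7 ⊕ 6))) = 2

Expand innermost to outermost. Recall ⊕ takes the minimum of its arguments and ⊗ takes their sum. Working out the expression (((5 ⊕ 1) ⊗ (0 ⊗ 1)) ⊕ ((-2 ⊗ 7) ⊕ (7 ⊕ 6))) gives 2.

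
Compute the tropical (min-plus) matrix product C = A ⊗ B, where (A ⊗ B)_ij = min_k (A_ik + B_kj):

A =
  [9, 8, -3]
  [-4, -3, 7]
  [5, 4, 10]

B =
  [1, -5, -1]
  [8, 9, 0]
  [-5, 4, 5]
A ⊗ B =
  [-8, 1, 2]
  [-3, -9, -5]
  [5, 0, 4]

Apply the min-plus product entry-by-entry:
  C[0][0] = min over k of (A[0][0] + B[0][0] = 9 + 1 = 10, A[0][1] + B[1][0] = 8 + 8 = 16, A[0][2] + B[2][0] = -3 + -5 = -8) = -8 (attained at k = 2)
  C[0][1] = min over k of (A[0][0] + B[0][1] = 9 + -5 = 4, A[0][1] + B[1][1] = 8 + 9 = 17, A[0][2] + B[2][1] = -3 + 4 = 1) = 1 (attained at k = 2)
  C[0][2] = min over k of (A[0][0] + B[0][2] = 9 + -1 = 8, A[0][1] + B[1][2] = 8 + 0 = 8, A[0][2] + B[2][2] = -3 + 5 = 2) = 2 (attained at k = 2)
  C[1][0] = min over k of (A[1][0] + B[0][0] = -4 + 1 = -3, A[1][1] + B[1][0] = -3 + 8 = 5, A[1][2] + B[2][0] = 7 + -5 = 2) = -3 (attained at k = 0)
  C[1][1] = min over k of (A[1][0] + B[0][1] = -4 + -5 = -9, A[1][1] + B[1][1] = -3 + 9 = 6, A[1][2] + B[2][1] = 7 + 4 = 11) = -9 (attained at k = 0)
  C[1][2] = min over k of (A[1][0] + B[0][2] = -4 + -1 = -5, A[1][1] + B[1][2] = -3 + 0 = -3, A[1][2] + B[2][2] = 7 + 5 = 12) = -5 (attained at k = 0)
  C[2][0] = min over k of (A[2][0] + B[0][0] = 5 + 1 = 6, A[2][1] + B[1][0] = 4 + 8 = 12, A[2][2] + B[2][0] = 10 + -5 = 5) = 5 (attained at k = 2)
  C[2][1] = min over k of (A[2][0] + B[0][1] = 5 + -5 = 0, A[2][1] + B[1][1] = 4 + 9 = 13, A[2][2] + B[2][1] = 10 + 4 = 14) = 0 (attained at k = 0)
  C[2][2] = min over k of (A[2][0] + B[0][2] = 5 + -1 = 4, A[2][1] + B[1][2] = 4 + 0 = 4, A[2][2] + B[2][2] = 10 + 5 = 15) = 4 (attained at k = 0)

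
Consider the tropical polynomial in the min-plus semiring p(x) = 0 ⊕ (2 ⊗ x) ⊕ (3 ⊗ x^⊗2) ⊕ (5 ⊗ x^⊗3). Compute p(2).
p(2) = 0

A tropical monomial a ⊗ x^⊗i evaluates to a + i · x. Evaluating each term at x = 2:
  Term 0 contributes 0 + 0 · 2 = 0
  Term 1 contributes 2 + 1 · 2 = 4
  Term 2 contributes 3 + 2 · 2 = 7
  Term 3 contributes 5 + 3 · 2 = 11
p(2) = ⊕ of these = min[0, 4, 7, 11] = 0.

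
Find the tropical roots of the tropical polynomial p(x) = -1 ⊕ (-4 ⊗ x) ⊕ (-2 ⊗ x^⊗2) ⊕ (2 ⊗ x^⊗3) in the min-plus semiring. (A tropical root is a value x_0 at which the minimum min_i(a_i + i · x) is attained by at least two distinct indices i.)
Roots: {-4, -2, 3}

Each tropical root is a break point of the lower envelope of the lines y = a_i + i · x (there are 4 lines, with slopes 0, 1, ..., 3). Only the lines that attain the minimum somewhere contribute to roots; other lines are dominated. Here the surviving (envelope) indices are i = 3, i = 2, i = 1, i = 0.
Intersections between consecutive envelope lines give the roots: for adjacent envelope indices i < j the intersection is x = (a_i − a_j) / (j − i). Reading off the sorted break points: {-4, -2, 3}.
Verification: at each break x_0, at least two indices attain the minimum of min_i(a_i + i · x_0).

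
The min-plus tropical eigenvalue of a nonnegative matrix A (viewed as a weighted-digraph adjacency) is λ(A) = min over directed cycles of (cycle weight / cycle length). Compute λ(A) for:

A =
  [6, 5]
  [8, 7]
λ(A) = 6

Enumerate directed cycles and compute their means (weight / length). Sample:
  cycle 0 → 0: weight = 6, length = 1, mean = 6/1 ≈ 6.000
  cycle 1 → 1: weight = 7, length = 1, mean = 7/1 ≈ 7.000
  cycle 0 → 1 → 0: weight = 13, length = 2, mean = 13/2 ≈ 6.500
  cycle 1 → 0 → 1: weight = 13, length = 2, mean = 13/2 ≈ 6.500
Minimum mean = 6.000, attained e.g. along the cycle 0 → 0 with weight 6 and length 1. So λ(A) = 6/1 = 6.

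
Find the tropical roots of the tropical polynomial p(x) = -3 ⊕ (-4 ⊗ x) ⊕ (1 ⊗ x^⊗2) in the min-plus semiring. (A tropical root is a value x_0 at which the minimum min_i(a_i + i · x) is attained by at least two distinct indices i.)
Roots: {-5, 1}

Each tropical root is a break point of the lower envelope of the lines y = a_i + i · x (there are 3 lines, with slopes 0, 1, ..., 2). Only the lines that attain the minimum somewhere contribute to roots; other lines are dominated. Here the surviving (envelope) indices are i = 2, i = 1, i = 0.
Intersections between consecutive envelope lines give the roots: for adjacent envelope indices i < j the intersection is x = (a_i − a_j) / (j − i). Reading off the sorted break points: {-5, 1}.
Verification: at each break x_0, at least two indices attain the minimum of min_i(a_i + i · x_0).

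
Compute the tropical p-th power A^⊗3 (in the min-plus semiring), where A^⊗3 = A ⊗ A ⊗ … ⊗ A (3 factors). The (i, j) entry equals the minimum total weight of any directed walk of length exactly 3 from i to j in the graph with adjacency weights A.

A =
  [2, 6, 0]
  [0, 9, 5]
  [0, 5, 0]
A^⊗3 =
  [0, 5, 0]
  [0, 5, 0]
  [0, 5, 0]

Each entry (A^⊗3)_ij equals the minimum over all length-3 walks i = v_0 → v_1 → … → v_3 = j of Σ_t A[v_t][v_{t+1}]. For example, for (i, j) = (0, 2) we minimise over 9 possible intermediate vertex sequences; the minimum is 0, attained along the walk 0 → 2 → 0 → 2.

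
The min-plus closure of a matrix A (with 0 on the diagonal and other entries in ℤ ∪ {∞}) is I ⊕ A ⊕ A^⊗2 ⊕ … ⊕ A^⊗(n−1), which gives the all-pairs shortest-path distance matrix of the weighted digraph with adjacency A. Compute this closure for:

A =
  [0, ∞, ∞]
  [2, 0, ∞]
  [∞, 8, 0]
Closure =
  [0, ∞, ∞]
  [2, 0, ∞]
  [10, 8, 0]

This is the Floyd-Warshall all-pairs shortest-path computation. For each intermediate vertex k = 0, 1, …, 2, update dist[i][j] ← min(dist[i][j], dist[i][k] + dist[k][j]). The final matrix gives, for each (i, j), the minimum total weight of any directed path from i to j (possibly empty when i = j).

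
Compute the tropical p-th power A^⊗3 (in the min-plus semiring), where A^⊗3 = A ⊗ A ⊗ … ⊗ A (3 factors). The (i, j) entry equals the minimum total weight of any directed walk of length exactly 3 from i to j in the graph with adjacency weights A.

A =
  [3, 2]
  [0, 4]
A^⊗3 =
  [5, 4]
  [2, 5]

Each entry (A^⊗3)_ij equals the minimum over all length-3 walks i = v_0 → v_1 → … → v_3 = j of Σ_t A[v_t][v_{t+1}]. For example, for (i, j) = (0, 1) we minimise over 4 possible intermediate vertex sequences; the minimum is 4, attained along the walk 0 → 1 → 0 → 1.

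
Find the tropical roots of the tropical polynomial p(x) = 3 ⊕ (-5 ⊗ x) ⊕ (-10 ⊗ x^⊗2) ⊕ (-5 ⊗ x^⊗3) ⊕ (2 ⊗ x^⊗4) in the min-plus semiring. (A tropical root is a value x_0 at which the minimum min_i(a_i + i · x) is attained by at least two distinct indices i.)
Roots: {-7, -5, 5, 8}

Each tropical root is a break point of the lower envelope of the lines y = a_i + i · x (there are 5 lines, with slopes 0, 1, ..., 4). Only the lines that attain the minimum somewhere contribute to roots; other lines are dominated. Here the surviving (envelope) indices are i = 4, i = 3, i = 2, i = 1, i = 0.
Intersections between consecutive envelope lines give the roots: for adjacent envelope indices i < j the intersection is x = (a_i − a_j) / (j − i). Reading off the sorted break points: {-7, -5, 5, 8}.
Verification: at each break x_0, at least two indices attain the minimum of min_i(a_i + i · x_0).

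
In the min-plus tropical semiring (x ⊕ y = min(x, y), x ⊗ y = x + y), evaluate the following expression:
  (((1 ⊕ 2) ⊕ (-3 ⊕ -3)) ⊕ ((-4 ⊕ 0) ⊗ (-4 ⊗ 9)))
(((1 ⊕ 2) ⊕ (-3 ⊕ -3)) ⊕ ((-4 ⊕ 0) ⊗ (-4 ⊗ 9))) = -3

Expand innermost to outermost. Recall ⊕ takes the minimum of its arguments and ⊗ takes their sum. Working out the expression (((1 ⊕ 2) ⊕ (-3 ⊕ -3)) ⊕ ((-4 ⊕ 0) ⊗ (-4 ⊗ 9))) gives -3.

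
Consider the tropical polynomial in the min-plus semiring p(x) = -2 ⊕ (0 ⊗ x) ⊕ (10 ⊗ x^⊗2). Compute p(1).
p(1) = -2

A tropical monomial a ⊗ x^⊗i evaluates to a + i · x. Evaluating each term at x = 1:
  Term 0 contributes -2 + 0 · 1 = -2
  Term 1 contributes 0 + 1 · 1 = 1
  Term 2 contributes 10 + 2 · 1 = 12
p(1) = ⊕ of these = min[-2, 1, 12] = -2.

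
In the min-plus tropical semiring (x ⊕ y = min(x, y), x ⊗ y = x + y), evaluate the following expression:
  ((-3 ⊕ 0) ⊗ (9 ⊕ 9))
((-3 ⊕ 0) ⊗ (9 ⊕ 9)) = 6

Expand innermost to outermost. Recall ⊕ takes the minimum of its arguments and ⊗ takes their sum. Working out the expression ((-3 ⊕ 0) ⊗ (9 ⊕ 9)) gives 6.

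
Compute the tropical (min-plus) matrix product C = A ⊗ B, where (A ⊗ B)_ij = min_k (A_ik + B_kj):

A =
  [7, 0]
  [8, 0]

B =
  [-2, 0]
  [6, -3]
A ⊗ B =
  [5, -3]
  [6, -3]

Apply the min-plus product entry-by-entry:
  C[0][0] = min over k of (A[0][0] + B[0][0] = 7 + -2 = 5, A[0][1] + B[1][0] = 0 + 6 = 6) = 5 (attained at k = 0)
  C[0][1] = min over k of (A[0][0] + B[0][1] = 7 + 0 = 7, A[0][1] + B[1][1] = 0 + -3 = -3) = -3 (attained at k = 1)
  C[1][0] = min over k of (A[1][0] + B[0][0] = 8 + -2 = 6, A[1][1] + B[1][0] = 0 + 6 = 6) = 6 (attained at k = 0)
  C[1][1] = min over k of (A[1][0] + B[0][1] = 8 + 0 = 8, A[1][1] + B[1][1] = 0 + -3 = -3) = -3 (attained at k = 1)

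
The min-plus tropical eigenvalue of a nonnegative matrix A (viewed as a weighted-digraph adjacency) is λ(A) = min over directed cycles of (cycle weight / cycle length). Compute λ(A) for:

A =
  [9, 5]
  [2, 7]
λ(A) = 7/2

Enumerate directed cycles and compute their means (weight / length). Sample:
  cycle 0 → 0: weight = 9, length = 1, mean = 9/1 ≈ 9.000
  cycle 1 → 1: weight = 7, length = 1, mean = 7/1 ≈ 7.000
  cycle 0 → 1 → 0: weight = 7, length = 2, mean = 7/2 ≈ 3.500
  cycle 1 → 0 → 1: weight = 7, length = 2, mean = 7/2 ≈ 3.500
Minimum mean = 3.500, attained e.g. along the cycle 0 → 1 → 0 with weight 7 and length 2. So λ(A) = 7/2 = 7/2.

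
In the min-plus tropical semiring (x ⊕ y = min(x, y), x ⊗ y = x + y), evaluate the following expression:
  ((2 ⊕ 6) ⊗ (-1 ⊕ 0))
((2 ⊕ 6) ⊗ (-1 ⊕ 0)) = 1

Expand innermost to outermost. Recall ⊕ takes the minimum of its arguments and ⊗ takes their sum. Working out the expression ((2 ⊕ 6) ⊗ (-1 ⊕ 0)) gives 1.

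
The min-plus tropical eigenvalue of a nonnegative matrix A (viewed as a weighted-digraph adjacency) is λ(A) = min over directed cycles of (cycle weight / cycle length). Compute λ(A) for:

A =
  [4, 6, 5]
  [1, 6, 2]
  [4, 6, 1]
λ(A) = 1

Enumerate directed cycles and compute their means (weight / length). Sample:
  cycle 0 → 0: weight = 4, length = 1, mean = 4/1 ≈ 4.000
  cycle 1 → 1: weight = 6, length = 1, mean = 6/1 ≈ 6.000
  cycle 2 → 2: weight = 1, length = 1, mean = 1/1 ≈ 1.000
  cycle 0 → 1 → 0: weight = 7, length = 2, mean = 7/2 ≈ 3.500
  cycle 0 → 2 → 0: weight = 9, length = 2, mean = 9/2 ≈ 4.500
  cycle 1 → 0 → 1: weight = 7, length = 2, mean = 7/2 ≈ 3.500
Minimum mean = 1.000, attained e.g. along the cycle 2 → 2 with weight 1 and length 1. So λ(A) = 1/1 = 1.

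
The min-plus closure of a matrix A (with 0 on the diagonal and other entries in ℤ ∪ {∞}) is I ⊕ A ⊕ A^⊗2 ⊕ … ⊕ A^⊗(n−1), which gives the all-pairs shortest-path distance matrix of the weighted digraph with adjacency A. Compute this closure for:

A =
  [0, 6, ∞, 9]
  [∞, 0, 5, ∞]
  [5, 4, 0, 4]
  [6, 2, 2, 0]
Closure =
  [0, 6, 11, 9]
  [10, 0, 5, 9]
  [5, 4, 0, 4]
  [6, 2, 2, 0]

This is the Floyd-Warshall all-pairs shortest-path computation. For each intermediate vertex k = 0, 1, …, 3, update dist[i][j] ← min(dist[i][j], dist[i][k] + dist[k][j]). The final matrix gives, for each (i, j), the minimum total weight of any directed path from i to j (possibly empty when i = j).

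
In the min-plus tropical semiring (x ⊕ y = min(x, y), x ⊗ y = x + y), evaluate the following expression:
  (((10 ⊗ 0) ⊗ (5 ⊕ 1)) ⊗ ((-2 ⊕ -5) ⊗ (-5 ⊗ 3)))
(((10 ⊗ 0) ⊗ (5 ⊕ 1)) ⊗ ((-2 ⊕ -5) ⊗ (-5 ⊗ 3))) = 4

Expand innermost to outermost. Recall ⊕ takes the minimum of its arguments and ⊗ takes their sum. Working out the expression (((10 ⊗ 0) ⊗ (5 ⊕ 1)) ⊗ ((-2 ⊕ -5) ⊗ (-5 ⊗ 3))) gives 4.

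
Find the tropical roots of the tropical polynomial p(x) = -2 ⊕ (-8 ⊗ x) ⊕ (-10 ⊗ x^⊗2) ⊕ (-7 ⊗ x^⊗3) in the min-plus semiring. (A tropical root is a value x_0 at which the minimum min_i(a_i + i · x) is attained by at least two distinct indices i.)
Roots: {-3, 2, 6}

Each tropical root is a break point of the lower envelope of the lines y = a_i + i · x (there are 4 lines, with slopes 0, 1, ..., 3). Only the lines that attain the minimum somewhere contribute to roots; other lines are dominated. Here the surviving (envelope) indices are i = 3, i = 2, i = 1, i = 0.
Intersections between consecutive envelope lines give the roots: for adjacent envelope indices i < j the intersection is x = (a_i − a_j) / (j − i). Reading off the sorted break points: {-3, 2, 6}.
Verification: at each break x_0, at least two indices attain the minimum of min_i(a_i + i · x_0).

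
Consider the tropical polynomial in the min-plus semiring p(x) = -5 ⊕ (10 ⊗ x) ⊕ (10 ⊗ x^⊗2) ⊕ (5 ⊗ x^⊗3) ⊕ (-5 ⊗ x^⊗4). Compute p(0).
p(0) = -5

A tropical monomial a ⊗ x^⊗i evaluates to a + i · x. Evaluating each term at x = 0:
  Term 0 contributes -5 + 0 · 0 = -5
  Term 1 contributes 10 + 1 · 0 = 10
  Term 2 contributes 10 + 2 · 0 = 10
  Term 3 contributes 5 + 3 · 0 = 5
  Term 4 contributes -5 + 4 · 0 = -5
p(0) = ⊕ of these = min[-5, 10, 10, 5, -5] = -5.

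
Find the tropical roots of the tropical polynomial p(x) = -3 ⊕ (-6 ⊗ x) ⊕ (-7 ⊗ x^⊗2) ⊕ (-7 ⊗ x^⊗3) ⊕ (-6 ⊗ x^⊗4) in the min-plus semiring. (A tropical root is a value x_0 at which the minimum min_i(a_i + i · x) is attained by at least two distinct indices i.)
Roots: {-1, 0, 1, 3}

Each tropical root is a break point of the lower envelope of the lines y = a_i + i · x (there are 5 lines, with slopes 0, 1, ..., 4). Only the lines that attain the minimum somewhere contribute to roots; other lines are dominated. Here the surviving (envelope) indices are i = 4, i = 3, i = 2, i = 1, i = 0.
Intersections between consecutive envelope lines give the roots: for adjacent envelope indices i < j the intersection is x = (a_i − a_j) / (j − i). Reading off the sorted break points: {-1, 0, 1, 3}.
Verification: at each break x_0, at least two indices attain the minimum of min_i(a_i + i · x_0).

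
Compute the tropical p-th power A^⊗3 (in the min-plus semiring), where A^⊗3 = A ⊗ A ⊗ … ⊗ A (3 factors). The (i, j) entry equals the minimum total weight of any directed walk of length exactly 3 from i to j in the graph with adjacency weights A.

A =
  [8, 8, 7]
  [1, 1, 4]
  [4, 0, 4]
A^⊗3 =
  [8, 8, 11]
  [3, 3, 6]
  [2, 2, 5]

Each entry (A^⊗3)_ij equals the minimum over all length-3 walks i = v_0 → v_1 → … → v_3 = j of Σ_t A[v_t][v_{t+1}]. For example, for (i, j) = (0, 2) we minimise over 9 possible intermediate vertex sequences; the minimum is 11, attained along the walk 0 → 2 → 1 → 2.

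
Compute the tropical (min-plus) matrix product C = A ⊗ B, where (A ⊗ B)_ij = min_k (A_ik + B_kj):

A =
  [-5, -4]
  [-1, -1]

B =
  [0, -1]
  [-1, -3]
A ⊗ B =
  [-5, -7]
  [-2, -4]

Apply the min-plus product entry-by-entry:
  C[0][0] = min over k of (A[0][0] + B[0][0] = -5 + 0 = -5, A[0][1] + B[1][0] = -4 + -1 = -5) = -5 (attained at k = 0)
  C[0][1] = min over k of (A[0][0] + B[0][1] = -5 + -1 = -6, A[0][1] + B[1][1] = -4 + -3 = -7) = -7 (attained at k = 1)
  C[1][0] = min over k of (A[1][0] + B[0][0] = -1 + 0 = -1, A[1][1] + B[1][0] = -1 + -1 = -2) = -2 (attained at k = 1)
  C[1][1] = min over k of (A[1][0] + B[0][1] = -1 + -1 = -2, A[1][1] + B[1][1] = -1 + -3 = -4) = -4 (attained at k = 1)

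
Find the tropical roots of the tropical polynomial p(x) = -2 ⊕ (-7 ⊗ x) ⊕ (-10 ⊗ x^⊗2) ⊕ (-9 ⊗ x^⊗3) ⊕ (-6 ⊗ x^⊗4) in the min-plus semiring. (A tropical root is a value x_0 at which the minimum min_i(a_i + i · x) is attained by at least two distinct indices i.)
Roots: {-3, -1, 3, 5}

Each tropical root is a break point of the lower envelope of the lines y = a_i + i · x (there are 5 lines, with slopes 0, 1, ..., 4). Only the lines that attain the minimum somewhere contribute to roots; other lines are dominated. Here the surviving (envelope) indices are i = 4, i = 3, i = 2, i = 1, i = 0.
Intersections between consecutive envelope lines give the roots: for adjacent envelope indices i < j the intersection is x = (a_i − a_j) / (j − i). Reading off the sorted break points: {-3, -1, 3, 5}.
Verification: at each break x_0, at least two indices attain the minimum of min_i(a_i + i · x_0).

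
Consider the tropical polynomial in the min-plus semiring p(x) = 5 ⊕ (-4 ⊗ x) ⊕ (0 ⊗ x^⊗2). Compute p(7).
p(7) = 3

A tropical monomial a ⊗ x^⊗i evaluates to a + i · x. Evaluating each term at x = 7:
  Term 0 contributes 5 + 0 · 7 = 5
  Term 1 contributes -4 + 1 · 7 = 3
  Term 2 contributes 0 + 2 · 7 = 14
p(7) = ⊕ of these = min[5, 3, 14] = 3.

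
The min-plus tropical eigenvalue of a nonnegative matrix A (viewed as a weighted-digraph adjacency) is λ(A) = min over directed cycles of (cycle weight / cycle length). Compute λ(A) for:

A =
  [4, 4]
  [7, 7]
λ(A) = 4

Enumerate directed cycles and compute their means (weight / length). Sample:
  cycle 0 → 0: weight = 4, length = 1, mean = 4/1 ≈ 4.000
  cycle 1 → 1: weight = 7, length = 1, mean = 7/1 ≈ 7.000
  cycle 0 → 1 → 0: weight = 11, length = 2, mean = 11/2 ≈ 5.500
  cycle 1 → 0 → 1: weight = 11, length = 2, mean = 11/2 ≈ 5.500
Minimum mean = 4.000, attained e.g. along the cycle 0 → 0 with weight 4 and length 1. So λ(A) = 4/1 = 4.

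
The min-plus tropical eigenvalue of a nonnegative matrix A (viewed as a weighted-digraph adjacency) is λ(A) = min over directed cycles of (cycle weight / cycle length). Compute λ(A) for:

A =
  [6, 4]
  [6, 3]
λ(A) = 3

Enumerate directed cycles and compute their means (weight / length). Sample:
  cycle 0 → 0: weight = 6, length = 1, mean = 6/1 ≈ 6.000
  cycle 1 → 1: weight = 3, length = 1, mean = 3/1 ≈ 3.000
  cycle 0 → 1 → 0: weight = 10, length = 2, mean = 10/2 ≈ 5.000
  cycle 1 → 0 → 1: weight = 10, length = 2, mean = 10/2 ≈ 5.000
Minimum mean = 3.000, attained e.g. along the cycle 1 → 1 with weight 3 and length 1. So λ(A) = 3/1 = 3.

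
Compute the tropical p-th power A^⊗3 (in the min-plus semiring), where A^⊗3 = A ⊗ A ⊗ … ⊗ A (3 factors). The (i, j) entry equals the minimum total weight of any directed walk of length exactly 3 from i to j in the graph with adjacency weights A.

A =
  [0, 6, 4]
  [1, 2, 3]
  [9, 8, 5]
A^⊗3 =
  [0, 6, 4]
  [1, 6, 5]
  [9, 12, 13]

Each entry (A^⊗3)_ij equals the minimum over all length-3 walks i = v_0 → v_1 → … → v_3 = j of Σ_t A[v_t][v_{t+1}]. For example, for (i, j) = (0, 2) we minimise over 9 possible intermediate vertex sequences; the minimum is 4, attained along the walk 0 → 0 → 0 → 2.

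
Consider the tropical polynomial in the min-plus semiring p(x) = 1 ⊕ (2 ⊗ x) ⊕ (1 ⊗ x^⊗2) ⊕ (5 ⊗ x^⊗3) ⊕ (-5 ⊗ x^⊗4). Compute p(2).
p(2) = 1

A tropical monomial a ⊗ x^⊗i evaluates to a + i · x. Evaluating each term at x = 2:
  Term 0 contributes 1 + 0 · 2 = 1
  Term 1 contributes 2 + 1 · 2 = 4
  Term 2 contributes 1 + 2 · 2 = 5
  Term 3 contributes 5 + 3 · 2 = 11
  Term 4 contributes -5 + 4 · 2 = 3
p(2) = ⊕ of these = min[1, 4, 5, 11, 3] = 1.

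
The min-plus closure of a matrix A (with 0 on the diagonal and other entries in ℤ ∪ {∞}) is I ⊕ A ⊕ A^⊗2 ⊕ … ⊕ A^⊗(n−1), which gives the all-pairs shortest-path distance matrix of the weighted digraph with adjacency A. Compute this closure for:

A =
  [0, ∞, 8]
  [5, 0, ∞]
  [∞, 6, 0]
Closure =
  [0, 14, 8]
  [5, 0, 13]
  [11, 6, 0]

This is the Floyd-Warshall all-pairs shortest-path computation. For each intermediate vertex k = 0, 1, …, 2, update dist[i][j] ← min(dist[i][j], dist[i][k] + dist[k][j]). The final matrix gives, for each (i, j), the minimum total weight of any directed path from i to j (possibly empty when i = j).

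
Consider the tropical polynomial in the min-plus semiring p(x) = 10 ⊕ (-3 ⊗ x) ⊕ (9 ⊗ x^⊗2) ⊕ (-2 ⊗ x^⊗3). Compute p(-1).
p(-1) = -5

A tropical monomial a ⊗ x^⊗i evaluates to a + i · x. Evaluating each term at x = -1:
  Term 0 contributes 10 + 0 · -1 = 10
  Term 1 contributes -3 + 1 · -1 = -4
  Term 2 contributes 9 + 2 · -1 = 7
  Term 3 contributes -2 + 3 · -1 = -5
p(-1) = ⊕ of these = min[10, -4, 7, -5] = -5.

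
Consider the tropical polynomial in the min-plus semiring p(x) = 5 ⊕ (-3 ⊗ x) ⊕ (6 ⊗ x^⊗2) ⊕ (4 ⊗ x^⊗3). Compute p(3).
p(3) = 0

A tropical monomial a ⊗ x^⊗i evaluates to a + i · x. Evaluating each term at x = 3:
  Term 0 contributes 5 + 0 · 3 = 5
  Term 1 contributes -3 + 1 · 3 = 0
  Term 2 contributes 6 + 2 · 3 = 12
  Term 3 contributes 4 + 3 · 3 = 13
p(3) = ⊕ of these = min[5, 0, 12, 13] = 0.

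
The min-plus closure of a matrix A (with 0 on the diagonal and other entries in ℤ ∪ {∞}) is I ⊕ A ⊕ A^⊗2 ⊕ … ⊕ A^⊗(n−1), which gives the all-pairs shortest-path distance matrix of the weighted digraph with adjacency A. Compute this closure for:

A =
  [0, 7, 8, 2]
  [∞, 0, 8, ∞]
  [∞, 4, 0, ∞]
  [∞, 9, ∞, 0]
Closure =
  [0, 7, 8, 2]
  [∞, 0, 8, ∞]
  [∞, 4, 0, ∞]
  [∞, 9, 17, 0]

This is the Floyd-Warshall all-pairs shortest-path computation. For each intermediate vertex k = 0, 1, …, 3, update dist[i][j] ← min(dist[i][j], dist[i][k] + dist[k][j]). The final matrix gives, for each (i, j), the minimum total weight of any directed path from i to j (possibly empty when i = j).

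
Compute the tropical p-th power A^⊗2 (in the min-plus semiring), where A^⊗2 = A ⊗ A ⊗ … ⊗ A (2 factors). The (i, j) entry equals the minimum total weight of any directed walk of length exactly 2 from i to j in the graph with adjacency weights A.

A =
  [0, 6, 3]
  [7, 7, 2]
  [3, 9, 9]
A^⊗2 =
  [0, 6, 3]
  [5, 11, 9]
  [3, 9, 6]

Each entry (A^⊗2)_ij equals the minimum over all length-2 walks i = v_0 → v_1 → … → v_2 = j of Σ_t A[v_t][v_{t+1}]. For example, for (i, j) = (0, 2) we minimise over 3 possible intermediate vertex sequences; the minimum is 3, attained along the walk 0 → 0 → 2.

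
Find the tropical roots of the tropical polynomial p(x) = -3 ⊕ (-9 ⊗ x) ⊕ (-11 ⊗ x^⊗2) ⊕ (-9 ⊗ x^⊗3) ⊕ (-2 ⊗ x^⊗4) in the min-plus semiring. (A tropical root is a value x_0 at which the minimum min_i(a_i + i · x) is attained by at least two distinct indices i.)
Roots: {-7, -2, 2, 6}

Each tropical root is a break point of the lower envelope of the lines y = a_i + i · x (there are 5 lines, with slopes 0, 1, ..., 4). Only the lines that attain the minimum somewhere contribute to roots; other lines are dominated. Here the surviving (envelope) indices are i = 4, i = 3, i = 2, i = 1, i = 0.
Intersections between consecutive envelope lines give the roots: for adjacent envelope indices i < j the intersection is x = (a_i − a_j) / (j − i). Reading off the sorted break points: {-7, -2, 2, 6}.
Verification: at each break x_0, at least two indices attain the minimum of min_i(a_i + i · x_0).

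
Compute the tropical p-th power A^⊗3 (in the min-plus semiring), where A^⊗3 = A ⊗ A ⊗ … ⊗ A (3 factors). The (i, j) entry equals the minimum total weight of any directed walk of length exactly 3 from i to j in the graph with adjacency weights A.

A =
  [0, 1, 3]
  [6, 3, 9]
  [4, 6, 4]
A^⊗3 =
  [0, 1, 3]
  [6, 7, 9]
  [4, 5, 7]

Each entry (A^⊗3)_ij equals the minimum over all length-3 walks i = v_0 → v_1 → … → v_3 = j of Σ_t A[v_t][v_{t+1}]. For example, for (i, j) = (0, 2) we minimise over 9 possible intermediate vertex sequences; the minimum is 3, attained along the walk 0 → 0 → 0 → 2.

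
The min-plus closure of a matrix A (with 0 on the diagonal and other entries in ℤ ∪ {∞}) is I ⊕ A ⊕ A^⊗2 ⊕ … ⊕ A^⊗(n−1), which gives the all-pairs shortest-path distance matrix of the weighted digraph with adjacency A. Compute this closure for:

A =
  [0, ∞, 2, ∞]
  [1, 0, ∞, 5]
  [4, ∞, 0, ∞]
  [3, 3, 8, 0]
Closure =
  [0, ∞, 2, ∞]
  [1, 0, 3, 5]
  [4, ∞, 0, ∞]
  [3, 3, 5, 0]

This is the Floyd-Warshall all-pairs shortest-path computation. For each intermediate vertex k = 0, 1, …, 3, update dist[i][j] ← min(dist[i][j], dist[i][k] + dist[k][j]). The final matrix gives, for each (i, j), the minimum total weight of any directed path from i to j (possibly empty when i = j).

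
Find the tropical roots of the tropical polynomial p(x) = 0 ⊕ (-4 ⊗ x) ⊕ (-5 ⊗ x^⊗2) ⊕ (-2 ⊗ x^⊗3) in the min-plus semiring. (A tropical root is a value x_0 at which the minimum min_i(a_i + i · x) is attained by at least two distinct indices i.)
Roots: {-3, 1, 4}

Each tropical root is a break point of the lower envelope of the lines y = a_i + i · x (there are 4 lines, with slopes 0, 1, ..., 3). Only the lines that attain the minimum somewhere contribute to roots; other lines are dominated. Here the surviving (envelope) indices are i = 3, i = 2, i = 1, i = 0.
Intersections between consecutive envelope lines give the roots: for adjacent envelope indices i < j the intersection is x = (a_i − a_j) / (j − i). Reading off the sorted break points: {-3, 1, 4}.
Verification: at each break x_0, at least two indices attain the minimum of min_i(a_i + i · x_0).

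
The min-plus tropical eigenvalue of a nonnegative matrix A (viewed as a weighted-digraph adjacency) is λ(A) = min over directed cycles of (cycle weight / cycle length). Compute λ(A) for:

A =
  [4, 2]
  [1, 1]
λ(A) = 1

Enumerate directed cycles and compute their means (weight / length). Sample:
  cycle 0 → 0: weight = 4, length = 1, mean = 4/1 ≈ 4.000
  cycle 1 → 1: weight = 1, length = 1, mean = 1/1 ≈ 1.000
  cycle 0 → 1 → 0: weight = 3, length = 2, mean = 3/2 ≈ 1.500
  cycle 1 → 0 → 1: weight = 3, length = 2, mean = 3/2 ≈ 1.500
Minimum mean = 1.000, attained e.g. along the cycle 1 → 1 with weight 1 and length 1. So λ(A) = 1/1 = 1.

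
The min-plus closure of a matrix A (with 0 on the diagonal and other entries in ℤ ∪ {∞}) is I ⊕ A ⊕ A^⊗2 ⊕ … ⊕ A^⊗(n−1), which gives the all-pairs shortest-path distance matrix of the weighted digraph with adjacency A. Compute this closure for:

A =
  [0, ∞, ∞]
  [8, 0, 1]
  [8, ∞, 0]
Closure =
  [0, ∞, ∞]
  [8, 0, 1]
  [8, ∞, 0]

This is the Floyd-Warshall all-pairs shortest-path computation. For each intermediate vertex k = 0, 1, …, 2, update dist[i][j] ← min(dist[i][j], dist[i][k] + dist[k][j]). The final matrix gives, for each (i, j), the minimum total weight of any directed path from i to j (possibly empty when i = j).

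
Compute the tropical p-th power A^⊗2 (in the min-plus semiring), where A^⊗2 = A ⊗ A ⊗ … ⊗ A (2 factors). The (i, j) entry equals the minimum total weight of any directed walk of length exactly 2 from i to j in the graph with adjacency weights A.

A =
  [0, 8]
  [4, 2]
A^⊗2 =
  [0, 8]
  [4, 4]

Each entry (A^⊗2)_ij equals the minimum over all length-2 walks i = v_0 → v_1 → … → v_2 = j of Σ_t A[v_t][v_{t+1}]. For example, for (i, j) = (0, 1) we minimise over 2 possible intermediate vertex sequences; the minimum is 8, attained along the walk 0 → 0 → 1.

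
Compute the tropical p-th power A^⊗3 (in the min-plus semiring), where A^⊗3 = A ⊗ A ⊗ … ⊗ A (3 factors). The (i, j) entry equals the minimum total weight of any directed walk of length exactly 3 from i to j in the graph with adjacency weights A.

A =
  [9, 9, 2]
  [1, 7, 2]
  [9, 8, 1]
A^⊗3 =
  [11, 11, 4]
  [11, 11, 4]
  [10, 10, 3]

Each entry (A^⊗3)_ij equals the minimum over all length-3 walks i = v_0 → v_1 → … → v_3 = j of Σ_t A[v_t][v_{t+1}]. For example, for (i, j) = (0, 2) we minimise over 9 possible intermediate vertex sequences; the minimum is 4, attained along the walk 0 → 2 → 2 → 2.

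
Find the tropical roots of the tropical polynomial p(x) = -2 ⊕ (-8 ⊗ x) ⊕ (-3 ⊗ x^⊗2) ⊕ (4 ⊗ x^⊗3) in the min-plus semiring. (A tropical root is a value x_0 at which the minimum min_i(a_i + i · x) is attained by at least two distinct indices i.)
Roots: {-7, -5, 6}

Each tropical root is a break point of the lower envelope of the lines y = a_i + i · x (there are 4 lines, with slopes 0, 1, ..., 3). Only the lines that attain the minimum somewhere contribute to roots; other lines are dominated. Here the surviving (envelope) indices are i = 3, i = 2, i = 1, i = 0.
Intersections between consecutive envelope lines give the roots: for adjacent envelope indices i < j the intersection is x = (a_i − a_j) / (j − i). Reading off the sorted break points: {-7, -5, 6}.
Verification: at each break x_0, at least two indices attain the minimum of min_i(a_i + i · x_0).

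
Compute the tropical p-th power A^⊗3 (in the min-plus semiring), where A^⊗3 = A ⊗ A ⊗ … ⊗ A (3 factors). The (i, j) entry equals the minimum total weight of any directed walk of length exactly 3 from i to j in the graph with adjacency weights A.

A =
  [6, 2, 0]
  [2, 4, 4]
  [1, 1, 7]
A^⊗3 =
  [3, 3, 1]
  [3, 3, 5]
  [2, 2, 3]

Each entry (A^⊗3)_ij equals the minimum over all length-3 walks i = v_0 → v_1 → … → v_3 = j of Σ_t A[v_t][v_{t+1}]. For example, for (i, j) = (0, 2) we minimise over 9 possible intermediate vertex sequences; the minimum is 1, attained along the walk 0 → 2 → 0 → 2.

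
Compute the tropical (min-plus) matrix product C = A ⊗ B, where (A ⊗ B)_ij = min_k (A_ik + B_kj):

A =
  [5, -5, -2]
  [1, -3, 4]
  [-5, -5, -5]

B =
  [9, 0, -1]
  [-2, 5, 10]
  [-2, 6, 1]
A ⊗ B =
  [-7, 0, -1]
  [-5, 1, 0]
  [-7, -5, -6]

Apply the min-plus product entry-by-entry:
  C[0][0] = min over k of (A[0][0] + B[0][0] = 5 + 9 = 14, A[0][1] + B[1][0] = -5 + -2 = -7, A[0][2] + B[2][0] = -2 + -2 = -4) = -7 (attained at k = 1)
  C[0][1] = min over k of (A[0][0] + B[0][1] = 5 + 0 = 5, A[0][1] + B[1][1] = -5 + 5 = 0, A[0][2] + B[2][1] = -2 + 6 = 4) = 0 (attained at k = 1)
  C[0][2] = min over k of (A[0][0] + B[0][2] = 5 + -1 = 4, A[0][1] + B[1][2] = -5 + 10 = 5, A[0][2] + B[2][2] = -2 + 1 = -1) = -1 (attained at k = 2)
  C[1][0] = min over k of (A[1][0] + B[0][0] = 1 + 9 = 10, A[1][1] + B[1][0] = -3 + -2 = -5, A[1][2] + B[2][0] = 4 + -2 = 2) = -5 (attained at k = 1)
  C[1][1] = min over k of (A[1][0] + B[0][1] = 1 + 0 = 1, A[1][1] + B[1][1] = -3 + 5 = 2, A[1][2] + B[2][1] = 4 + 6 = 10) = 1 (attained at k = 0)
  C[1][2] = min over k of (A[1][0] + B[0][2] = 1 + -1 = 0, A[1][1] + B[1][2] = -3 + 10 = 7, A[1][2] + B[2][2] = 4 + 1 = 5) = 0 (attained at k = 0)
  C[2][0] = min over k of (A[2][0] + B[0][0] = -5 + 9 = 4, A[2][1] + B[1][0] = -5 + -2 = -7, A[2][2] + B[2][0] = -5 + -2 = -7) = -7 (attained at k = 1)
  C[2][1] = min over k of (A[2][0] + B[0][1] = -5 + 0 = -5, A[2][1] + B[1][1] = -5 + 5 = 0, A[2][2] + B[2][1] = -5 + 6 = 1) = -5 (attained at k = 0)
  C[2][2] = min over k of (A[2][0] + B[0][2] = -5 + -1 = -6, A[2][1] + B[1][2] = -5 + 10 = 5, A[2][2] + B[2][2] = -5 + 1 = -4) = -6 (attained at k = 0)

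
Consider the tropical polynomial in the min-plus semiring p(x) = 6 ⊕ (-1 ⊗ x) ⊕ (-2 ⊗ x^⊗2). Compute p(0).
p(0) = -2

A tropical monomial a ⊗ x^⊗i evaluates to a + i · x. Evaluating each term at x = 0:
  Term 0 contributes 6 + 0 · 0 = 6
  Term 1 contributes -1 + 1 · 0 = -1
  Term 2 contributes -2 + 2 · 0 = -2
p(0) = ⊕ of these = min[6, -1, -2] = -2.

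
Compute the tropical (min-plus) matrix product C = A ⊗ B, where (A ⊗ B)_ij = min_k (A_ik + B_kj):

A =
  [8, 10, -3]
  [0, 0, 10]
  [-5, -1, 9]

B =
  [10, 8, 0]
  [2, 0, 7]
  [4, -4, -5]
A ⊗ B =
  [1, -7, -8]
  [2, 0, 0]
  [1, -1, -5]

Apply the min-plus product entry-by-entry:
  C[0][0] = min over k of (A[0][0] + B[0][0] = 8 + 10 = 18, A[0][1] + B[1][0] = 10 + 2 = 12, A[0][2] + B[2][0] = -3 + 4 = 1) = 1 (attained at k = 2)
  C[0][1] = min over k of (A[0][0] + B[0][1] = 8 + 8 = 16, A[0][1] + B[1][1] = 10 + 0 = 10, A[0][2] + B[2][1] = -3 + -4 = -7) = -7 (attained at k = 2)
  C[0][2] = min over k of (A[0][0] + B[0][2] = 8 + 0 = 8, A[0][1] + B[1][2] = 10 + 7 = 17, A[0][2] + B[2][2] = -3 + -5 = -8) = -8 (attained at k = 2)
  C[1][0] = min over k of (A[1][0] + B[0][0] = 0 + 10 = 10, A[1][1] + B[1][0] = 0 + 2 = 2, A[1][2] + B[2][0] = 10 + 4 = 14) = 2 (attained at k = 1)
  C[1][1] = min over k of (A[1][0] + B[0][1] = 0 + 8 = 8, A[1][1] + B[1][1] = 0 + 0 = 0, A[1][2] + B[2][1] = 10 + -4 = 6) = 0 (attained at k = 1)
  C[1][2] = min over k of (A[1][0] + B[0][2] = 0 + 0 = 0, A[1][1] + B[1][2] = 0 + 7 = 7, A[1][2] + B[2][2] = 10 + -5 = 5) = 0 (attained at k = 0)
  C[2][0] = min over k of (A[2][0] + B[0][0] = -5 + 10 = 5, A[2][1] + B[1][0] = -1 + 2 = 1, A[2][2] + B[2][0] = 9 + 4 = 13) = 1 (attained at k = 1)
  C[2][1] = min over k of (A[2][0] + B[0][1] = -5 + 8 = 3, A[2][1] + B[1][1] = -1 + 0 = -1, A[2][2] + B[2][1] = 9 + -4 = 5) = -1 (attained at k = 1)
  C[2][2] = min over k of (A[2][0] + B[0][2] = -5 + 0 = -5, A[2][1] + B[1][2] = -1 + 7 = 6, A[2][2] + B[2][2] = 9 + -5 = 4) = -5 (attained at k = 0)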